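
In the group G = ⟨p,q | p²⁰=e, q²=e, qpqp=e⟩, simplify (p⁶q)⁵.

Compute successive powers of (p⁶q), reducing at each step:
  (p⁶q)²: (p⁶q) · p⁶ = q;   q · q = e
  (p⁶q)³: e · p⁶ = p⁶;   (p⁶) · q = p⁶q
  (p⁶q)⁴: (p⁶q) · p⁶ = q;   q · q = e
  (p⁶q)⁵: e · p⁶ = p⁶;   (p⁶) · q = p⁶q

Answer: p⁶q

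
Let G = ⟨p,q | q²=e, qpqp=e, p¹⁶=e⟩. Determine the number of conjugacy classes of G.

The conjugacy classes (representative and size) are:
  [e] (size 1), [p¹⁵] (size 2), [p²] (size 2), [p³] (size 2), [p¹²] (size 2), [p⁵] (size 2), [p⁶] (size 2), [p⁷] (size 2), [p⁸] (size 1), [p²q] (size 8), [p¹⁵q] (size 8).
Class equation: 1 + 2 + 2 + 2 + 2 + 2 + 2 + 2 + 1 + 8 + 8 = 32 = |G|. So G has 11 conjugacy classes.

Answer: 11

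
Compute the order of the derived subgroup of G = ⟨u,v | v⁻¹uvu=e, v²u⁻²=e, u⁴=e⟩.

G' = [G, G] is generated by all commutators. The generator-pair commutators are: [u, v] = u².
The subgroup they normally generate is {e, u²}, of order 2.
Check: |G/G'| = 8/2 = 4 is the order of the abelianisation.

Answer: 2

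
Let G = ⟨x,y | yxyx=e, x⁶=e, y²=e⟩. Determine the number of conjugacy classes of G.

The conjugacy classes (representative and size) are:
  [e] (size 1), [x⁵] (size 2), [x⁴] (size 2), [x³] (size 1), [y] (size 3), [x³y] (size 3).
Class equation: 1 + 2 + 2 + 1 + 3 + 3 = 12 = |G|. So G has 6 conjugacy classes.

Answer: 6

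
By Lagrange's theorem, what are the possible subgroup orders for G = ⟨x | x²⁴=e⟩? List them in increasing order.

|G| = 24 = 2³ · 3. By Lagrange's theorem the order of any subgroup divides 24; the divisors of 24 are 1, 2, 3, 4, 6, 8, 12, 24.

Answer: 1, 2, 3, 4, 6, 8, 12, 24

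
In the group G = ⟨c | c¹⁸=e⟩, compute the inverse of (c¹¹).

The order of (c¹¹) is 18 (smallest k with (c¹¹)ᵏ = e), so (c¹¹)⁻¹ = (c¹¹)¹⁷ = c⁷.
Check: (c¹¹) · (c⁷) → (c¹¹) · c⁷ = e, giving e as required.

Answer: c⁷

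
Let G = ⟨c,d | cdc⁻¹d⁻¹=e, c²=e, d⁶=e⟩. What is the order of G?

Enumerate words in the generators, reducing via the relations: the distinct elements are
  {c, d, e, cd, d², d³, d⁴, d⁵, cd², cd³, cd⁴, cd⁵}.
No further products give new elements, so |G| = 12.

Answer: 12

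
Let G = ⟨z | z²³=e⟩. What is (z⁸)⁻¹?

The order of (z⁸) is 23 (smallest k with (z⁸)ᵏ = e), so (z⁸)⁻¹ = (z⁸)²² = z¹⁵.
Check: (z⁸) · (z¹⁵) → (z⁸) · z¹⁵ = e, giving e as required.

Answer: z¹⁵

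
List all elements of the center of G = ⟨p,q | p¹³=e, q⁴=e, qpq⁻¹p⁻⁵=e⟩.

An element z ∈ Z(G) iff z commutes with every generator.
For example e is central: e·p = p = p·e; e·q = q = q·e.
Whereas p ∉ Z(G) since p·q = pq ≠ p⁵q = q·p.
Checking each of the 52 elements this way gives Z(G) = {e}, of order 1.

Answer: {e}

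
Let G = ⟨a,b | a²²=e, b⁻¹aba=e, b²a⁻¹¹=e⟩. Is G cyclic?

Every cyclic group is abelian. But a·b = ab while b·a = a¹⁰b⁻¹, so a·b ≠ b·a and G is not abelian. Hence G is not cyclic.

Answer: No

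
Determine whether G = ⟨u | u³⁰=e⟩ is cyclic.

|G| = 30. The element u has order 30 (its powers give 30 distinct elements), so ⟨u⟩ = G and G is cyclic.

Answer: Yes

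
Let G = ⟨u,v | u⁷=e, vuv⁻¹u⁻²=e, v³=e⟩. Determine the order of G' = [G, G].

G' = [G, G] is generated by all commutators. The generator-pair commutators are: [u, v] = u⁶.
The subgroup they normally generate is {e, u, u², u³, u⁴, u⁵, u⁶}, of order 7.
Check: |G/G'| = 21/7 = 3 is the order of the abelianisation.

Answer: 7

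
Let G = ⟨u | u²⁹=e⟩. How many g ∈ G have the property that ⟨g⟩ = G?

G is cyclic of order 29. An element generates G iff its order is 29, and a cyclic group of order 29 has exactly φ(29) = 28 such elements.

Answer: 28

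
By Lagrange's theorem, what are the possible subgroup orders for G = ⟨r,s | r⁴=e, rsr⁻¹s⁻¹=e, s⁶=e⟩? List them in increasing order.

|G| = 24 = 2³ · 3. By Lagrange's theorem the order of any subgroup divides 24; the divisors of 24 are 1, 2, 3, 4, 6, 8, 12, 24.

Answer: 1, 2, 3, 4, 6, 8, 12, 24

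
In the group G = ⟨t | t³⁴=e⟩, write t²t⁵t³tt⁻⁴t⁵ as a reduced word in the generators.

Multiply left to right, reducing at each step:
  (t²) · t⁵ = t⁷
  (t⁷) · t³ = t¹⁰
  (t¹⁰) · t = t¹¹
  (t¹¹) · t⁻⁴ = t⁷
  (t⁷) · t⁵ = t¹²

Answer: t¹²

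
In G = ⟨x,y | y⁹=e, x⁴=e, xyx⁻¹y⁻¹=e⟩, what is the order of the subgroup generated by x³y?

|⟨x³y⟩| equals the order of x³y. Compute successive powers until reaching e:
  (x³y)¹ = x³y, (x³y)² = x²y², (x³y)³ = xy³, (x³y)⁴ = y⁴, (x³y)⁵ = x³y⁵, (x³y)⁶ = x²y⁶, (x³y)⁷ = xy⁷, (x³y)⁸ = y⁸, (x³y)⁹ = x³, (x³y)¹⁰ = x²y, (x³y)¹¹ = xy², (x³y)¹² = y³, (x³y)¹³ = x³y⁴, (x³y)¹⁴ = x²y⁵, (x³y)¹⁵ = xy⁶, (x³y)¹⁶ = y⁷, (x³y)¹⁷ = x³y⁸, (x³y)¹⁸ = x², (x³y)¹⁹ = xy, (x³y)²⁰ = y², (x³y)²¹ = x³y³, (x³y)²² = x²y⁴, (x³y)²³ = xy⁵, (x³y)²⁴ = y⁶, (x³y)²⁵ = x³y⁷, (x³y)²⁶ = x²y⁸, (x³y)²⁷ = x, (x³y)²⁸ = y, (x³y)²⁹ = x³y², (x³y)³⁰ = x²y³, (x³y)³¹ = xy⁴, (x³y)³² = y⁵, (x³y)³³ = x³y⁶, (x³y)³⁴ = x²y⁷, (x³y)³⁵ = xy⁸, (x³y)³⁶ = e.
The smallest positive k with (x³y)ᵏ = e is 36, so |⟨x³y⟩| = 36.

Answer: 36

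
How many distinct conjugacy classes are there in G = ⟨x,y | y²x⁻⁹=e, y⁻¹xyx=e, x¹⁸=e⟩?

The conjugacy classes (representative and size) are:
  [e] (size 1), [x¹⁷] (size 2), [x¹⁶] (size 2), [x³] (size 2), [x¹⁴] (size 2), [x¹³] (size 2), [x¹²] (size 2), [x¹¹] (size 2), [x¹⁰] (size 2), [x⁹] (size 1), [x⁸y] (size 9), [xy] (size 9).
Class equation: 1 + 2 + 2 + 2 + 2 + 2 + 2 + 2 + 2 + 1 + 9 + 9 = 36 = |G|. So G has 12 conjugacy classes.

Answer: 12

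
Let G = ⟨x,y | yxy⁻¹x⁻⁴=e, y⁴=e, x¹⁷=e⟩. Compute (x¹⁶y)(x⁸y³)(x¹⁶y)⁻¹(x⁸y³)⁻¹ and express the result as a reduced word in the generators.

[(x¹⁶y), (x⁸y³)] = (x¹⁶y)·(x⁸y³)·(x¹⁶y)⁻¹·(x⁸y³)⁻¹.
  (x¹⁶y) · (x⁸y³) = x¹⁴
  (x¹⁴) · (x¹³y³) = x¹⁰y³
  (x¹⁰y³) · (x²y) = x²

Answer: x²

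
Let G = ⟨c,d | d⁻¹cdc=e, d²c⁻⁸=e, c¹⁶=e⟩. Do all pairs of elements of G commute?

c·d = cd but d·c = c⁷d⁻¹, so c·d ≠ d·c and G is not abelian.

Answer: No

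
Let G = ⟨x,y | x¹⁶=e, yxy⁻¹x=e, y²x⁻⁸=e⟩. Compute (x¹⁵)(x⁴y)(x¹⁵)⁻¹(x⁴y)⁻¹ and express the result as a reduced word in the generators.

[(x¹⁵), (x⁴y)] = (x¹⁵)·(x⁴y)·(x¹⁵)⁻¹·(x⁴y)⁻¹.
  (x¹⁵) · (x⁴y) = x³y
  (x³y) · x = x²y
  (x²y) · (x⁴y⁻¹) = x¹⁴

Answer: x¹⁴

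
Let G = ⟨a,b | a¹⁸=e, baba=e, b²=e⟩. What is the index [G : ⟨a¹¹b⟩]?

First find ord(a¹¹b) by computing successive powers:
  (a¹¹b)¹ = a¹¹b, (a¹¹b)² = e.
So |⟨a¹¹b⟩| = ord(a¹¹b) = 2. With |G| = 36, by Lagrange [G : ⟨a¹¹b⟩] = 36/2 = 18.

Answer: 18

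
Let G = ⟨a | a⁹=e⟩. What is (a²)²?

Compute successive powers of (a²), reducing at each step:
  (a²)²: (a²) · a² = a⁴

Answer: a⁴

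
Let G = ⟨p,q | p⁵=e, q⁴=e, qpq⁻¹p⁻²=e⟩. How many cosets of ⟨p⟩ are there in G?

First find ord(p) by computing successive powers:
  p¹ = p, p² = p², p³ = p³, p⁴ = p⁴, p⁵ = e.
So |⟨p⟩| = ord(p) = 5. With |G| = 20, by Lagrange [G : ⟨p⟩] = 20/5 = 4.

Answer: 4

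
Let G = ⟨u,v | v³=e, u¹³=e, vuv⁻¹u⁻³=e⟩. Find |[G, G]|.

G' = [G, G] is generated by all commutators. The generator-pair commutators are: [u, v] = u¹¹.
The subgroup they normally generate is {e, u, u², u³, u⁴, u⁵, u⁶, u⁷, u⁸, u⁹, u¹⁰, u¹¹, u¹²}, of order 13.
Check: |G/G'| = 39/13 = 3 is the order of the abelianisation.

Answer: 13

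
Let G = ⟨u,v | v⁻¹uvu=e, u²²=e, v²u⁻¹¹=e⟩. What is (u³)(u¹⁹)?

Compute (u³) · (u¹⁹) by multiplying left to right and reducing via the relations at each step:
  (u³) · u¹⁹ = e

Answer: e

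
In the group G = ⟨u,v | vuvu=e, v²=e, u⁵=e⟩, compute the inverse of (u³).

The order of (u³) is 5 (smallest k with (u³)ᵏ = e), so (u³)⁻¹ = (u³)⁴ = u².
Check: (u³) · (u²) → (u³) · u² = e, giving e as required.

Answer: u²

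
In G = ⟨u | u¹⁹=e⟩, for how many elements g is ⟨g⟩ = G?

G is cyclic of order 19. An element generates G iff its order is 19, and a cyclic group of order 19 has exactly φ(19) = 18 such elements.

Answer: 18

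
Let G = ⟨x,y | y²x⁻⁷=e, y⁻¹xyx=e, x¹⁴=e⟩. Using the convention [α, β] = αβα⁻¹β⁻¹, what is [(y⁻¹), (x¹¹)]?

[(y⁻¹), (x¹¹)] = (y⁻¹)·(x¹¹)·(y⁻¹)⁻¹·(x¹¹)⁻¹.
  (y⁻¹) · (x¹¹) = x³y⁻¹
  (x³y⁻¹) · y = x³
  (x³) · (x³) = x⁶

Answer: x⁶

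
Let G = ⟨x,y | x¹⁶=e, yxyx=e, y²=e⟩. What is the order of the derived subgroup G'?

G' = [G, G] is generated by all commutators. The generator-pair commutators are: [x, y] = x².
The subgroup they normally generate is {e, x², x⁴, x⁶, x⁸, x¹⁰, x¹², x¹⁴}, of order 8.
Check: |G/G'| = 32/8 = 4 is the order of the abelianisation.

Answer: 8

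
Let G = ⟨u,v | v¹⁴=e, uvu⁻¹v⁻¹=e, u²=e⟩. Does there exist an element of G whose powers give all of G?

|G| = 28, but the maximum element order in G is 14 < 28. No single element generates all of G, so G is not cyclic.

Answer: No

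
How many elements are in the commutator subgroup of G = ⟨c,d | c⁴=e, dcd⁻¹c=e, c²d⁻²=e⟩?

G' = [G, G] is generated by all commutators. The generator-pair commutators are: [c, d] = c².
The subgroup they normally generate is {e, c²}, of order 2.
Check: |G/G'| = 8/2 = 4 is the order of the abelianisation.

Answer: 2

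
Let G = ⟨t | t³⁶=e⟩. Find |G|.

G is generated by a single element, so G is cyclic. The relator gives t³⁶ = e and no smaller power is forced to be e, so the 36 powers {e, t, t², t³, t⁴, t⁵, t⁶, t⁷, t⁸, t⁹, t²², t²³, t²¹, t²⁰, t²⁴, t²⁵, t²⁶, t²⁷, t²⁸, t²⁹, t³², t³³, t³¹, t³⁰, t³⁴, t³⁵, t¹², t¹³, t¹¹, t¹⁰, t¹⁴, t¹⁵, t¹⁶, t¹⁷, t¹⁸, t¹⁹} are distinct. Hence |G| = 36.

Answer: 36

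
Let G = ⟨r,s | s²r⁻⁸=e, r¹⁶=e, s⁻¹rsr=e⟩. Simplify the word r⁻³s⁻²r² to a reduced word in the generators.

Multiply left to right, reducing at each step:
  (r¹³) · s⁻² = r⁵
  (r⁵) · r² = r⁷

Answer: r⁷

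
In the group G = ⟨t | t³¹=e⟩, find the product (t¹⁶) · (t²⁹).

Compute (t¹⁶) · (t²⁹) by multiplying left to right and reducing via the relations at each step:
  (t¹⁶) · t²⁹ = t¹⁴

Answer: t¹⁴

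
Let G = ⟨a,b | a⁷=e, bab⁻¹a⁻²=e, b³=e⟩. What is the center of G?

An element z ∈ Z(G) iff z commutes with every generator.
For example e is central: e·a = a = a·e; e·b = b = b·e.
Whereas a ∉ Z(G) since a·b = ab ≠ a²b = b·a.
Checking each of the 21 elements this way gives Z(G) = {e}, of order 1.

Answer: {e}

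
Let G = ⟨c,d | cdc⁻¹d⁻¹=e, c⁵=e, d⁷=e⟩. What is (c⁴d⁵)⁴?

Compute successive powers of (c⁴d⁵), reducing at each step:
  (c⁴d⁵)²: (c⁴d⁵) · c⁴ = c³d⁵;   (c³d⁵) · d⁵ = c³d³
  (c⁴d⁵)³: (c³d³) · c⁴ = c²d³;   (c²d³) · d⁵ = c²d
  (c⁴d⁵)⁴: (c²d) · c⁴ = cd;   (cd) · d⁵ = cd⁶

Answer: cd⁶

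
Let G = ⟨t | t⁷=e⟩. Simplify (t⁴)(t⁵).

Compute (t⁴) · (t⁵) by multiplying left to right and reducing via the relations at each step:
  (t⁴) · t⁵ = t²

Answer: t²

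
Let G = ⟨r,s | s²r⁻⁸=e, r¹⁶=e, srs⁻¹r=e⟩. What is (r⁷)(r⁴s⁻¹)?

Compute (r⁷) · (r⁴s⁻¹) by multiplying left to right and reducing via the relations at each step:
  (r⁷) · r⁴ = r¹¹
  (r¹¹) · s⁻¹ = r³s

Answer: r³s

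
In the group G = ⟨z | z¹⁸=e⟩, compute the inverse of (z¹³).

The order of (z¹³) is 18 (smallest k with (z¹³)ᵏ = e), so (z¹³)⁻¹ = (z¹³)¹⁷ = z⁵.
Check: (z¹³) · (z⁵) → (z¹³) · z⁵ = e, giving e as required.

Answer: z⁵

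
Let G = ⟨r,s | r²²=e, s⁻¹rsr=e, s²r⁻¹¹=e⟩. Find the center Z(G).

An element z ∈ Z(G) iff z commutes with every generator.
For example r¹¹ is central: (r¹¹)·r = r¹² = r·(r¹¹); (r¹¹)·s = s⁻¹ = s·(r¹¹).
Whereas r ∉ Z(G) since r·s = rs ≠ r¹⁰s⁻¹ = s·r.
Checking each of the 44 elements this way gives Z(G) = {e, r¹¹}, of order 2.

Answer: {e, r¹¹}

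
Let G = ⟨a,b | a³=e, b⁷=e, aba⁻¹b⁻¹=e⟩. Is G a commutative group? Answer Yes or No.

Each pair of generators commutes: a·b = ab = b·a. Since the generators pairwise commute, every element of G commutes with every other, so G is abelian.

Answer: Yes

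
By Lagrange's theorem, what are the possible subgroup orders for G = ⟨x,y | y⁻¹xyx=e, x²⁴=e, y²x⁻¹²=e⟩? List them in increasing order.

|G| = 48 = 2⁴ · 3. By Lagrange's theorem the order of any subgroup divides 48; the divisors of 48 are 1, 2, 3, 4, 6, 8, 12, 16, 24, 48.

Answer: 1, 2, 3, 4, 6, 8, 12, 16, 24, 48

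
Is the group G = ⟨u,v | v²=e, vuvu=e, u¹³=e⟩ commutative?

u·v = uv but v·u = u¹²v, so u·v ≠ v·u and G is not abelian.

Answer: No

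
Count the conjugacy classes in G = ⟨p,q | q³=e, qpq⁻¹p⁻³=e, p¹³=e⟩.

The conjugacy classes (representative and size) are:
  [e] (size 1), [p] (size 3), [p⁵] (size 3), [p¹⁰] (size 3), [p⁸] (size 3), [p¹⁰q] (size 13), [p⁷q²] (size 13).
Class equation: 1 + 3 + 3 + 3 + 3 + 13 + 13 = 39 = |G|. So G has 7 conjugacy classes.

Answer: 7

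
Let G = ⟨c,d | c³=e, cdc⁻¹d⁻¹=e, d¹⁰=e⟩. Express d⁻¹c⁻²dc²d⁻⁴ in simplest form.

Multiply left to right, reducing at each step:
  (d⁹) · c⁻² = cd⁹
  (cd⁹) · d = c
  c · c² = e
  e · d⁻⁴ = d⁶

Answer: d⁶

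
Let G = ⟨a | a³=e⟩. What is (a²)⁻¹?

The order of (a²) is 3 (smallest k with (a²)ᵏ = e), so (a²)⁻¹ = (a²)² = a.
Check: (a²) · a → (a²) · a = e, giving e as required.

Answer: a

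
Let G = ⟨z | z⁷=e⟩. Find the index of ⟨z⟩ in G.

First find ord(z) by computing successive powers:
  z¹ = z, z² = z², z³ = z³, z⁴ = z⁴, z⁵ = z⁵, z⁶ = z⁶, z⁷ = e.
So |⟨z⟩| = ord(z) = 7. With |G| = 7, by Lagrange [G : ⟨z⟩] = 7/7 = 1.

Answer: 1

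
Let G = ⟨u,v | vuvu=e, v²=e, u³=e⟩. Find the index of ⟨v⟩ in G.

First find ord(v) by computing successive powers:
  v¹ = v, v² = e.
So |⟨v⟩| = ord(v) = 2. With |G| = 6, by Lagrange [G : ⟨v⟩] = 6/2 = 3.

Answer: 3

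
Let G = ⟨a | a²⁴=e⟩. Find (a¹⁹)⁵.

Compute successive powers of (a¹⁹), reducing at each step:
  (a¹⁹)²: (a¹⁹) · a¹⁹ = a¹⁴
  (a¹⁹)³: (a¹⁴) · a¹⁹ = a⁹
  (a¹⁹)⁴: (a⁹) · a¹⁹ = a⁴
  (a¹⁹)⁵: (a⁴) · a¹⁹ = a²³

Answer: a²³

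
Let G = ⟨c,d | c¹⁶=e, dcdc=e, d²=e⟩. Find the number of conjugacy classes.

The conjugacy classes (representative and size) are:
  [e] (size 1), [c¹⁵] (size 2), [c²] (size 2), [c³] (size 2), [c¹²] (size 2), [c⁵] (size 2), [c⁶] (size 2), [c⁷] (size 2), [c⁸] (size 1), [c²d] (size 8), [c¹⁵d] (size 8).
Class equation: 1 + 2 + 2 + 2 + 2 + 2 + 2 + 2 + 1 + 8 + 8 = 32 = |G|. So G has 11 conjugacy classes.

Answer: 11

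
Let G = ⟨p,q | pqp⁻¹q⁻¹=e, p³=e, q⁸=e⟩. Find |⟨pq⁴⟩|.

|⟨pq⁴⟩| equals the order of pq⁴. Compute successive powers until reaching e:
  (pq⁴)¹ = pq⁴, (pq⁴)² = p², (pq⁴)³ = q⁴, (pq⁴)⁴ = p, (pq⁴)⁵ = p²q⁴, (pq⁴)⁶ = e.
The smallest positive k with (pq⁴)ᵏ = e is 6, so |⟨pq⁴⟩| = 6.

Answer: 6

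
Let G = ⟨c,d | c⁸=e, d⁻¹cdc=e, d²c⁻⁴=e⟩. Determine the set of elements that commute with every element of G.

An element z ∈ Z(G) iff z commutes with every generator.
For example c⁴ is central: (c⁴)·c = c⁵ = c·(c⁴); (c⁴)·d = d⁻¹ = d·(c⁴).
Whereas c ∉ Z(G) since c·d = cd ≠ c³d⁻¹ = d·c.
Checking each of the 16 elements this way gives Z(G) = {e, c⁴}, of order 2.

Answer: {e, c⁴}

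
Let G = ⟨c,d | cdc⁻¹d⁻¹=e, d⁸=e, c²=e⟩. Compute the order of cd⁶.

Compute successive powers until reaching e:
  (cd⁶)¹ = cd⁶, (cd⁶)² = d⁴, (cd⁶)³ = cd², (cd⁶)⁴ = e.
The smallest positive k with (cd⁶)ᵏ = e is 4.

Answer: 4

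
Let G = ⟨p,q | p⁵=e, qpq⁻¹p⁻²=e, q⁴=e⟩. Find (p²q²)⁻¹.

The order of (p²q²) is 2 (smallest k with (p²q²)ᵏ = e), so (p²q²)⁻¹ = (p²q²)¹ = p²q².
Check: (p²q²) · (p²q²) → (p²q²) · p² = q²;   (q²) · q² = e, giving e as required.

Answer: p²q²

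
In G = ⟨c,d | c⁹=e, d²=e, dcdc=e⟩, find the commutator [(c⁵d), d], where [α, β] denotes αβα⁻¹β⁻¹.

[(c⁵d), d] = (c⁵d)·d·(c⁵d)⁻¹·d⁻¹.
  (c⁵d) · d = c⁵
  (c⁵) · (c⁵d) = cd
  (cd) · d = c

Answer: c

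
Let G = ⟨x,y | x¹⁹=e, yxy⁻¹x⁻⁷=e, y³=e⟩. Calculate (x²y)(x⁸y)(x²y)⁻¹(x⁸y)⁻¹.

[(x²y), (x⁸y)] = (x²y)·(x⁸y)·(x²y)⁻¹·(x⁸y)⁻¹.
  (x²y) · (x⁸y) = xy²
  (xy²) · (x¹⁶y²) = x⁶y
  (x⁶y) · (x⁷y²) = x¹⁷

Answer: x¹⁷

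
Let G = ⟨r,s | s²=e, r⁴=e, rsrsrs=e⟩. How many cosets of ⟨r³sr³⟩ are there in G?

First find ord(r³sr³) by computing successive powers:
  (r³sr³)¹ = r³sr³, (r³sr³)² = sr²s, (r³sr³)³ = rsr, (r³sr³)⁴ = e.
So |⟨r³sr³⟩| = ord(r³sr³) = 4. With |G| = 24, by Lagrange [G : ⟨r³sr³⟩] = 24/4 = 6.

Answer: 6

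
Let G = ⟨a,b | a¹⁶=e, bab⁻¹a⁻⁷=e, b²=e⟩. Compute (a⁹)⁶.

Compute successive powers of (a⁹), reducing at each step:
  (a⁹)²: (a⁹) · a⁹ = a²
  (a⁹)³: (a²) · a⁹ = a¹¹
  (a⁹)⁴: (a¹¹) · a⁹ = a⁴
  (a⁹)⁵: (a⁴) · a⁹ = a¹³
  (a⁹)⁶: (a¹³) · a⁹ = a⁶

Answer: a⁶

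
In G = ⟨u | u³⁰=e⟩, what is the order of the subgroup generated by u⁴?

|⟨u⁴⟩| equals the order of u⁴. Compute successive powers until reaching e:
  (u⁴)¹ = u⁴, (u⁴)² = u⁸, (u⁴)³ = u¹², (u⁴)⁴ = u¹⁶, (u⁴)⁵ = u²⁰, (u⁴)⁶ = u²⁴, (u⁴)⁷ = u²⁸, (u⁴)⁸ = u², (u⁴)⁹ = u⁶, (u⁴)¹⁰ = u¹⁰, (u⁴)¹¹ = u¹⁴, (u⁴)¹² = u¹⁸, (u⁴)¹³ = u²², (u⁴)¹⁴ = u²⁶, (u⁴)¹⁵ = e.
The smallest positive k with (u⁴)ᵏ = e is 15, so |⟨u⁴⟩| = 15.

Answer: 15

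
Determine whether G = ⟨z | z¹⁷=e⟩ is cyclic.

|G| = 17. The element z has order 17 (its powers give 17 distinct elements), so ⟨z⟩ = G and G is cyclic.

Answer: Yes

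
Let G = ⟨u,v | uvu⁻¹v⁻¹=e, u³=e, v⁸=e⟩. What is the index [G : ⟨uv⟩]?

First find ord(uv) by computing successive powers:
  (uv)¹ = uv, (uv)² = u²v², (uv)³ = v³, (uv)⁴ = uv⁴, (uv)⁵ = u²v⁵, (uv)⁶ = v⁶, (uv)⁷ = uv⁷, (uv)⁸ = u², (uv)⁹ = v, (uv)¹⁰ = uv², (uv)¹¹ = u²v³, (uv)¹² = v⁴, (uv)¹³ = uv⁵, (uv)¹⁴ = u²v⁶, (uv)¹⁵ = v⁷, (uv)¹⁶ = u, (uv)¹⁷ = u²v, (uv)¹⁸ = v², (uv)¹⁹ = uv³, (uv)²⁰ = u²v⁴, (uv)²¹ = v⁵, (uv)²² = uv⁶, (uv)²³ = u²v⁷, (uv)²⁴ = e.
So |⟨uv⟩| = ord(uv) = 24. With |G| = 24, by Lagrange [G : ⟨uv⟩] = 24/24 = 1.

Answer: 1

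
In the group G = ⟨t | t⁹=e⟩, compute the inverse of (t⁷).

The order of (t⁷) is 9 (smallest k with (t⁷)ᵏ = e), so (t⁷)⁻¹ = (t⁷)⁸ = t².
Check: (t⁷) · (t²) → (t⁷) · t² = e, giving e as required.

Answer: t²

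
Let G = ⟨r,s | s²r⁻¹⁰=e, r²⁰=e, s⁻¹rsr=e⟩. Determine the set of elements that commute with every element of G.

An element z ∈ Z(G) iff z commutes with every generator.
For example r¹⁰ is central: (r¹⁰)·r = r¹¹ = r·(r¹⁰); (r¹⁰)·s = s⁻¹ = s·(r¹⁰).
Whereas r ∉ Z(G) since r·s = rs ≠ r⁹s⁻¹ = s·r.
Checking each of the 40 elements this way gives Z(G) = {e, r¹⁰}, of order 2.

Answer: {e, r¹⁰}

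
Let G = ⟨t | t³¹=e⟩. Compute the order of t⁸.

Compute successive powers until reaching e:
  (t⁸)¹ = t⁸, (t⁸)² = t¹⁶, (t⁸)³ = t²⁴, (t⁸)⁴ = t, (t⁸)⁵ = t⁹, (t⁸)⁶ = t¹⁷, (t⁸)⁷ = t²⁵, (t⁸)⁸ = t², (t⁸)⁹ = t¹⁰, (t⁸)¹⁰ = t¹⁸, (t⁸)¹¹ = t²⁶, (t⁸)¹² = t³, (t⁸)¹³ = t¹¹, (t⁸)¹⁴ = t¹⁹, (t⁸)¹⁵ = t²⁷, (t⁸)¹⁶ = t⁴, (t⁸)¹⁷ = t¹², (t⁸)¹⁸ = t²⁰, (t⁸)¹⁹ = t²⁸, (t⁸)²⁰ = t⁵, (t⁸)²¹ = t¹³, (t⁸)²² = t²¹, (t⁸)²³ = t²⁹, (t⁸)²⁴ = t⁶, (t⁸)²⁵ = t¹⁴, (t⁸)²⁶ = t²², (t⁸)²⁷ = t³⁰, (t⁸)²⁸ = t⁷, (t⁸)²⁹ = t¹⁵, (t⁸)³⁰ = t²³, (t⁸)³¹ = e.
The smallest positive k with (t⁸)ᵏ = e is 31.

Answer: 31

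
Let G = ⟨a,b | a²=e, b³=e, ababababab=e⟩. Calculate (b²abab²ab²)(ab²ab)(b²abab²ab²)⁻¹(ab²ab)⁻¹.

[(b²abab²ab²), (ab²ab)] = (b²abab²ab²)·(ab²ab)·(b²abab²ab²)⁻¹·(ab²ab)⁻¹.
  (b²abab²ab²) · (ab²ab) = ababa
  (ababa) · (babab²ab) = bab
  (bab) · (b²aba) = b²a

Answer: b²a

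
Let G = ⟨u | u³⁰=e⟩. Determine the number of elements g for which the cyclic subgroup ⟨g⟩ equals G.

G is cyclic of order 30. An element generates G iff its order is 30, and a cyclic group of order 30 has exactly φ(30) = 8 such elements.

Answer: 8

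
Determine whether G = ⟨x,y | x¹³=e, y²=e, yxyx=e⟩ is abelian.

x·y = xy but y·x = x¹²y, so x·y ≠ y·x and G is not abelian.

Answer: No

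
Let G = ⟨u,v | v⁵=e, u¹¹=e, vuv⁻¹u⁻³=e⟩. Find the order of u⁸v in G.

Compute successive powers until reaching e:
  (u⁸v)¹ = u⁸v, (u⁸v)² = u¹⁰v², (u⁸v)³ = u⁵v³, (u⁸v)⁴ = uv⁴, (u⁸v)⁵ = e.
The smallest positive k with (u⁸v)ᵏ = e is 5.

Answer: 5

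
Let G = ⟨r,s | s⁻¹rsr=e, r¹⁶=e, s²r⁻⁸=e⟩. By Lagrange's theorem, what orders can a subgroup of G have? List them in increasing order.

|G| = 32 = 2⁵. By Lagrange's theorem the order of any subgroup divides 32; the divisors of 32 are 1, 2, 4, 8, 16, 32.

Answer: 1, 2, 4, 8, 16, 32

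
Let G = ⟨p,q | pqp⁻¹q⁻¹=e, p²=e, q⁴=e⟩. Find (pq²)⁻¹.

The order of (pq²) is 2 (smallest k with (pq²)ᵏ = e), so (pq²)⁻¹ = (pq²)¹ = pq².
Check: (pq²) · (pq²) → (pq²) · p = q²;   (q²) · q² = e, giving e as required.

Answer: pq²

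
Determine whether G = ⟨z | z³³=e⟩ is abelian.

G has a single generator, so G is cyclic and hence abelian.

Answer: Yes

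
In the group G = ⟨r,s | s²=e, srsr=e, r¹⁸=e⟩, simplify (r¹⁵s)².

Compute successive powers of (r¹⁵s), reducing at each step:
  (r¹⁵s)²: (r¹⁵s) · r¹⁵ = s;   s · s = e

Answer: e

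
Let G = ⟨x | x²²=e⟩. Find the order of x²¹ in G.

Compute successive powers until reaching e:
  (x²¹)¹ = x²¹, (x²¹)² = x²⁰, (x²¹)³ = x¹⁹, (x²¹)⁴ = x¹⁸, (x²¹)⁵ = x¹⁷, (x²¹)⁶ = x¹⁶, (x²¹)⁷ = x¹⁵, (x²¹)⁸ = x¹⁴, (x²¹)⁹ = x¹³, (x²¹)¹⁰ = x¹², (x²¹)¹¹ = x¹¹, (x²¹)¹² = x¹⁰, (x²¹)¹³ = x⁹, (x²¹)¹⁴ = x⁸, (x²¹)¹⁵ = x⁷, (x²¹)¹⁶ = x⁶, (x²¹)¹⁷ = x⁵, (x²¹)¹⁸ = x⁴, (x²¹)¹⁹ = x³, (x²¹)²⁰ = x², (x²¹)²¹ = x, (x²¹)²² = e.
The smallest positive k with (x²¹)ᵏ = e is 22.

Answer: 22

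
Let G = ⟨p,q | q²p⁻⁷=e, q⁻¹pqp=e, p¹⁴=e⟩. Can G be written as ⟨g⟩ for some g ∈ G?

Every cyclic group is abelian. But p·q = pq while q·p = p⁶q⁻¹, so p·q ≠ q·p and G is not abelian. Hence G is not cyclic.

Answer: No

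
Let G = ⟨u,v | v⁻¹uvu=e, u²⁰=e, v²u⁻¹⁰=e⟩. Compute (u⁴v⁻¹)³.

Compute successive powers of (u⁴v⁻¹), reducing at each step:
  (u⁴v⁻¹)²: (u⁴v⁻¹) · u⁴ = v⁻¹;   (v⁻¹) · v⁻¹ = u¹⁰
  (u⁴v⁻¹)³: (u¹⁰) · u⁴ = u¹⁴;   (u¹⁴) · v⁻¹ = u⁴v

Answer: u⁴v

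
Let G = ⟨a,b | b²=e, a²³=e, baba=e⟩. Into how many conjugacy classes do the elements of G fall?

The conjugacy classes (representative and size) are:
  [e] (size 1), [a] (size 2), [a²¹] (size 2), [a²⁰] (size 2), [a⁴] (size 2), [a¹⁸] (size 2), [a⁶] (size 2), [a¹⁶] (size 2), [a⁸] (size 2), [a⁹] (size 2), [a¹⁰] (size 2), [a¹²] (size 2), [a¹⁸b] (size 23).
Class equation: 1 + 2 + 2 + 2 + 2 + 2 + 2 + 2 + 2 + 2 + 2 + 2 + 23 = 46 = |G|. So G has 13 conjugacy classes.

Answer: 13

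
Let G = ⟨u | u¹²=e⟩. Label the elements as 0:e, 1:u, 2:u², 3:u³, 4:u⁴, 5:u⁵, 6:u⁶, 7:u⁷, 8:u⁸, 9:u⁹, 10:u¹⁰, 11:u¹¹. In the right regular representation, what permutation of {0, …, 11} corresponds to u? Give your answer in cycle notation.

(0 1 2 3 4 5 6 7 8 9 10 11)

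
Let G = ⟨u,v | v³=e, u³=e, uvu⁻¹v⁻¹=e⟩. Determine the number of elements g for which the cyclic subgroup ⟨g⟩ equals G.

⟨g⟩ = G would require ord(g) = |G| = 9, but the maximum element order in G is 3 < 9. So G is not cyclic and no single element generates it: the count is 0.

Answer: 0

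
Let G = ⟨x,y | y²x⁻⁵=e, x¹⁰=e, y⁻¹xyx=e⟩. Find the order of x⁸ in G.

Compute successive powers until reaching e:
  (x⁸)¹ = x⁸, (x⁸)² = x⁶, (x⁸)³ = x⁴, (x⁸)⁴ = x², (x⁸)⁵ = e.
The smallest positive k with (x⁸)ᵏ = e is 5.

Answer: 5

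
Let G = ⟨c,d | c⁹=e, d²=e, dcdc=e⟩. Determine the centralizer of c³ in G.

⟨c³⟩ ⊆ C_G(c³) since powers of c³ commute with c³; so |C_G(c³)| ≥ |⟨c³⟩| = 3.
By orbit–stabilizer, |C_G(c³)| = |G| / |conj. class of c³| = 18 / 2 = 9.
The 9 elements commuting with c³ are {e, c, c², c³, c⁴, c⁵, c⁶, c⁷, c⁸}.

Answer: {e, c, c², c³, c⁴, c⁵, c⁶, c⁷, c⁸}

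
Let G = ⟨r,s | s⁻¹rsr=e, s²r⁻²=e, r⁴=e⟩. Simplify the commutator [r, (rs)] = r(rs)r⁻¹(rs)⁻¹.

[r, (rs)] = r·(rs)·r⁻¹·(rs)⁻¹.
  r · (rs) = s⁻¹
  (s⁻¹) · (r³) = rs⁻¹
  (rs⁻¹) · (rs⁻¹) = r²

Answer: r²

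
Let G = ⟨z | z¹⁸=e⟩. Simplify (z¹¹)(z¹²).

Compute (z¹¹) · (z¹²) by multiplying left to right and reducing via the relations at each step:
  (z¹¹) · z¹² = z⁵

Answer: z⁵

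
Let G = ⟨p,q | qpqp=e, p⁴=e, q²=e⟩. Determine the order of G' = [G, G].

G' = [G, G] is generated by all commutators. The generator-pair commutators are: [p, q] = p².
The subgroup they normally generate is {e, p²}, of order 2.
Check: |G/G'| = 8/2 = 4 is the order of the abelianisation.

Answer: 2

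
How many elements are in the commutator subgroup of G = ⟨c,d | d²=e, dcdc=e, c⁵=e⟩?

G' = [G, G] is generated by all commutators. The generator-pair commutators are: [c, d] = c².
The subgroup they normally generate is {e, c, c², c³, c⁴}, of order 5.
Check: |G/G'| = 10/5 = 2 is the order of the abelianisation.

Answer: 5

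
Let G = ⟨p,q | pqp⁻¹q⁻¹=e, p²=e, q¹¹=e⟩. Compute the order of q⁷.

Compute successive powers until reaching e:
  (q⁷)¹ = q⁷, (q⁷)² = q³, (q⁷)³ = q¹⁰, (q⁷)⁴ = q⁶, (q⁷)⁵ = q², (q⁷)⁶ = q⁹, (q⁷)⁷ = q⁵, (q⁷)⁸ = q, (q⁷)⁹ = q⁸, (q⁷)¹⁰ = q⁴, (q⁷)¹¹ = e.
The smallest positive k with (q⁷)ᵏ = e is 11.

Answer: 11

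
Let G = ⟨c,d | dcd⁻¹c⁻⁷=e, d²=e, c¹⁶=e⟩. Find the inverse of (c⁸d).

The order of (c⁸d) is 2 (smallest k with (c⁸d)ᵏ = e), so (c⁸d)⁻¹ = (c⁸d)¹ = c⁸d.
Check: (c⁸d) · (c⁸d) → (c⁸d) · c⁸ = d;   d · d = e, giving e as required.

Answer: c⁸d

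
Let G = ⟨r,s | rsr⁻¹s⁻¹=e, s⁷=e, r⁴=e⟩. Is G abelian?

Each pair of generators commutes: r·s = rs = s·r. Since the generators pairwise commute, every element of G commutes with every other, so G is abelian.

Answer: Yes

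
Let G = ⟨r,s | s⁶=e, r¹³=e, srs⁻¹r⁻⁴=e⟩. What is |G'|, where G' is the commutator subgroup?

G' = [G, G] is generated by all commutators. The generator-pair commutators are: [r, s] = r¹⁰.
The subgroup they normally generate is {e, r, r², r³, r⁴, r⁵, r⁶, r⁷, r⁸, r⁹, r¹⁰, r¹¹, r¹²}, of order 13.
Check: |G/G'| = 78/13 = 6 is the order of the abelianisation.

Answer: 13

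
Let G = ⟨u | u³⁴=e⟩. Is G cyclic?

|G| = 34. The element u has order 34 (its powers give 34 distinct elements), so ⟨u⟩ = G and G is cyclic.

Answer: Yes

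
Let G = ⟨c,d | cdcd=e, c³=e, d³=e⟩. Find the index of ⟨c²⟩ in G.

First find ord(c²) by computing successive powers:
  (c²)¹ = c², (c²)² = c, (c²)³ = e.
So |⟨c²⟩| = ord(c²) = 3. With |G| = 12, by Lagrange [G : ⟨c²⟩] = 12/3 = 4.

Answer: 4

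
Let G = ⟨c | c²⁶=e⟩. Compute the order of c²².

Compute successive powers until reaching e:
  (c²²)¹ = c²², (c²²)² = c¹⁸, (c²²)³ = c¹⁴, (c²²)⁴ = c¹⁰, (c²²)⁵ = c⁶, (c²²)⁶ = c², (c²²)⁷ = c²⁴, (c²²)⁸ = c²⁰, (c²²)⁹ = c¹⁶, (c²²)¹⁰ = c¹², (c²²)¹¹ = c⁸, (c²²)¹² = c⁴, (c²²)¹³ = e.
The smallest positive k with (c²²)ᵏ = e is 13.

Answer: 13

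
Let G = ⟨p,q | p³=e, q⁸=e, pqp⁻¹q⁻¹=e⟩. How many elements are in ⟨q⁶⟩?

|⟨q⁶⟩| equals the order of q⁶. Compute successive powers until reaching e:
  (q⁶)¹ = q⁶, (q⁶)² = q⁴, (q⁶)³ = q², (q⁶)⁴ = e.
The smallest positive k with (q⁶)ᵏ = e is 4, so |⟨q⁶⟩| = 4.

Answer: 4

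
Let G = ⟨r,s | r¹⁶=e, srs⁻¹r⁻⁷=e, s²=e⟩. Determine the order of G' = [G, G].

G' = [G, G] is generated by all commutators. The generator-pair commutators are: [r, s] = r¹⁰.
The subgroup they normally generate is {e, r², r⁴, r⁶, r⁸, r¹⁰, r¹², r¹⁴}, of order 8.
Check: |G/G'| = 32/8 = 4 is the order of the abelianisation.

Answer: 8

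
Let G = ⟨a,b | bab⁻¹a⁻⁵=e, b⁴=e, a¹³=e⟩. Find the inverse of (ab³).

The order of (ab³) is 4 (smallest k with (ab³)ᵏ = e), so (ab³)⁻¹ = (ab³)³ = a⁸b.
Check: (ab³) · (a⁸b) → (ab³) · a⁸ = b³;   (b³) · b = e, giving e as required.

Answer: a⁸b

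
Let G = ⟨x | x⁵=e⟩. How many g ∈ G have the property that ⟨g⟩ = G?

G is cyclic of order 5. An element generates G iff its order is 5, and a cyclic group of order 5 has exactly φ(5) = 4 such elements.

Answer: 4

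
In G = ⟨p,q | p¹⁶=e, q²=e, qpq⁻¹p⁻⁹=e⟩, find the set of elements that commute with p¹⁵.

⟨p¹⁵⟩ ⊆ C_G(p¹⁵) since powers of p¹⁵ commute with p¹⁵; so |C_G(p¹⁵)| ≥ |⟨p¹⁵⟩| = 16.
By orbit–stabilizer, |C_G(p¹⁵)| = |G| / |conj. class of p¹⁵| = 32 / 2 = 16.
The 16 elements commuting with p¹⁵ are {e, p, p², p³, p⁴, p⁵, p⁶, p⁷, p⁸, p⁹, p¹⁰, p¹¹, p¹², p¹³, p¹⁴, p¹⁵}.

Answer: {e, p, p², p³, p⁴, p⁵, p⁶, p⁷, p⁸, p⁹, p¹⁰, p¹¹, p¹², p¹³, p¹⁴, p¹⁵}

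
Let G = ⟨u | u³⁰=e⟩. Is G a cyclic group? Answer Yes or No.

|G| = 30. The element u has order 30 (its powers give 30 distinct elements), so ⟨u⟩ = G and G is cyclic.

Answer: Yes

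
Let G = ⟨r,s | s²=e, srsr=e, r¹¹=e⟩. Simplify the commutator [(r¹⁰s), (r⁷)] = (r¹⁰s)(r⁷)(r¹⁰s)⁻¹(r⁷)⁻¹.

[(r¹⁰s), (r⁷)] = (r¹⁰s)·(r⁷)·(r¹⁰s)⁻¹·(r⁷)⁻¹.
  (r¹⁰s) · (r⁷) = r³s
  (r³s) · (r¹⁰s) = r⁴
  (r⁴) · (r⁴) = r⁸

Answer: r⁸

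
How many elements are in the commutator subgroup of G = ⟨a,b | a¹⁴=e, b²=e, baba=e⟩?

G' = [G, G] is generated by all commutators. The generator-pair commutators are: [a, b] = a².
The subgroup they normally generate is {e, a², a⁴, a⁶, a⁸, a¹⁰, a¹²}, of order 7.
Check: |G/G'| = 28/7 = 4 is the order of the abelianisation.

Answer: 7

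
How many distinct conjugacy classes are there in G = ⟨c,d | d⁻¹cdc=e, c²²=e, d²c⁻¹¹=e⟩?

The conjugacy classes (representative and size) are:
  [e] (size 1), [c²¹] (size 2), [c²] (size 2), [c³] (size 2), [c¹⁸] (size 2), [c¹⁷] (size 2), [c⁶] (size 2), [c⁷] (size 2), [c⁸] (size 2), [c¹³] (size 2), [c¹²] (size 2), [c¹¹] (size 1), [c¹⁰d] (size 11), [c⁷d] (size 11).
Class equation: 1 + 2 + 2 + 2 + 2 + 2 + 2 + 2 + 2 + 2 + 2 + 1 + 11 + 11 = 44 = |G|. So G has 14 conjugacy classes.

Answer: 14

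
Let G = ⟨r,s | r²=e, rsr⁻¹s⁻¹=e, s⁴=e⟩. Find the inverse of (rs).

The order of (rs) is 4 (smallest k with (rs)ᵏ = e), so (rs)⁻¹ = (rs)³ = rs³.
Check: (rs) · (rs³) → (rs) · r = s;   s · s³ = e, giving e as required.

Answer: rs³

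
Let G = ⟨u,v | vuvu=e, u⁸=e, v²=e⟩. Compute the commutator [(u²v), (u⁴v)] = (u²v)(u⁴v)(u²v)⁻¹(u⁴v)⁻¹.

[(u²v), (u⁴v)] = (u²v)·(u⁴v)·(u²v)⁻¹·(u⁴v)⁻¹.
  (u²v) · (u⁴v) = u⁶
  (u⁶) · (u²v) = v
  v · (u⁴v) = u⁴

Answer: u⁴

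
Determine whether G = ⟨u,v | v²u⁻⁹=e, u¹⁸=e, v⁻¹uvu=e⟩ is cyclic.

Every cyclic group is abelian. But u·v = uv while v·u = u⁸v⁻¹, so u·v ≠ v·u and G is not abelian. Hence G is not cyclic.

Answer: No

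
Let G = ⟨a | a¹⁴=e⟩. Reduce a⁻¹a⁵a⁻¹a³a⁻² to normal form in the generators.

Multiply left to right, reducing at each step:
  (a¹³) · a⁵ = a⁴
  (a⁴) · a⁻¹ = a³
  (a³) · a³ = a⁶
  (a⁶) · a⁻² = a⁴

Answer: a⁴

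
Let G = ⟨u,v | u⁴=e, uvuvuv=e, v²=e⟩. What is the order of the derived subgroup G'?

G' = [G, G] is generated by all commutators. The generator-pair commutators are: [u, v] = u²vu.
The subgroup they normally generate is {e, u², uv, vu³, u²vu, u³v, u²vu³, vu, uvu², vu²v, u²vu²v, u³vu²}, of order 12.
Check: |G/G'| = 24/12 = 2 is the order of the abelianisation.

Answer: 12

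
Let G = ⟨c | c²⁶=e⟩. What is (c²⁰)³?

Compute successive powers of (c²⁰), reducing at each step:
  (c²⁰)²: (c²⁰) · c²⁰ = c¹⁴
  (c²⁰)³: (c¹⁴) · c²⁰ = c⁸

Answer: c⁸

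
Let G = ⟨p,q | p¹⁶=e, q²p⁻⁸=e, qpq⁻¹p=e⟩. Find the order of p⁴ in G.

Compute successive powers until reaching e:
  (p⁴)¹ = p⁴, (p⁴)² = p⁸, (p⁴)³ = p¹², (p⁴)⁴ = e.
The smallest positive k with (p⁴)ᵏ = e is 4.

Answer: 4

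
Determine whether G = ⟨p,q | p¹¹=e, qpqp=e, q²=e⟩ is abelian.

p·q = pq but q·p = p¹⁰q, so p·q ≠ q·p and G is not abelian.

Answer: No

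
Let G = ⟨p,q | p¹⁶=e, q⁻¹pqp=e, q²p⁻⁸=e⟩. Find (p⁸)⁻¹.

The order of (p⁸) is 2 (smallest k with (p⁸)ᵏ = e), so (p⁸)⁻¹ = (p⁸)¹ = p⁸.
Check: (p⁸) · (p⁸) → (p⁸) · p⁸ = e, giving e as required.

Answer: p⁸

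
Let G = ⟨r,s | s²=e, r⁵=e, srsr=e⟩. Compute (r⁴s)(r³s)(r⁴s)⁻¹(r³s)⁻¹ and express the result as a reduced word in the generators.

[(r⁴s), (r³s)] = (r⁴s)·(r³s)·(r⁴s)⁻¹·(r³s)⁻¹.
  (r⁴s) · (r³s) = r
  r · (r⁴s) = s
  s · (r³s) = r²

Answer: r²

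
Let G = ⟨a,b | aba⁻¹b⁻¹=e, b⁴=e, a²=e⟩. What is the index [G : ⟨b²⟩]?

First find ord(b²) by computing successive powers:
  (b²)¹ = b², (b²)² = e.
So |⟨b²⟩| = ord(b²) = 2. With |G| = 8, by Lagrange [G : ⟨b²⟩] = 8/2 = 4.

Answer: 4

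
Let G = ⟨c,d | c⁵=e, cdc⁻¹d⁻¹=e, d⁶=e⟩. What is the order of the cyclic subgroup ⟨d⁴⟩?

|⟨d⁴⟩| equals the order of d⁴. Compute successive powers until reaching e:
  (d⁴)¹ = d⁴, (d⁴)² = d², (d⁴)³ = e.
The smallest positive k with (d⁴)ᵏ = e is 3, so |⟨d⁴⟩| = 3.

Answer: 3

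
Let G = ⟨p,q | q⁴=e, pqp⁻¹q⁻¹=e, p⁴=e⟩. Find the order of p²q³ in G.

Compute successive powers until reaching e:
  (p²q³)¹ = p²q³, (p²q³)² = q², (p²q³)³ = p²q, (p²q³)⁴ = e.
The smallest positive k with (p²q³)ᵏ = e is 4.

Answer: 4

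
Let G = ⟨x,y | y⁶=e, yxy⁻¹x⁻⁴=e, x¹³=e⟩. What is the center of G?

An element z ∈ Z(G) iff z commutes with every generator.
For example e is central: e·x = x = x·e; e·y = y = y·e.
Whereas x ∉ Z(G) since x·y = xy ≠ x⁴y = y·x.
Checking each of the 78 elements this way gives Z(G) = {e}, of order 1.

Answer: {e}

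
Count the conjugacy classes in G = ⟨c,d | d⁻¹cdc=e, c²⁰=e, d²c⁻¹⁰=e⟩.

The conjugacy classes (representative and size) are:
  [e] (size 1), [c] (size 2), [c²] (size 2), [c³] (size 2), [c⁴] (size 2), [c⁵] (size 2), [c¹⁴] (size 2), [c⁷] (size 2), [c⁸] (size 2), [c¹¹] (size 2), [c¹⁰] (size 1), [c²d⁻¹] (size 10), [c⁹d] (size 10).
Class equation: 1 + 2 + 2 + 2 + 2 + 2 + 2 + 2 + 2 + 2 + 1 + 10 + 10 = 40 = |G|. So G has 13 conjugacy classes.

Answer: 13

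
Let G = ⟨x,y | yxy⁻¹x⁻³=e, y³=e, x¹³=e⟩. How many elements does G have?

Enumerate words in the generators, reducing via the relations: the distinct elements are
  {e, x, y, xy, x², x³, x⁴, x⁵, x⁶, x⁷, x⁸, x⁹, y², xy², x²y, x³y, x¹², x¹¹, x¹⁰, x⁴y, x⁵y, x⁶y, x⁷y, x⁸y, x⁹y, x²y², x³y², x¹²y, x¹¹y, x¹⁰y, x⁴y², x⁵y², x⁶y², x⁷y², x⁸y², x⁹y², x¹²y², x¹¹y², x¹⁰y²}.
No further products give new elements, so |G| = 39.

Answer: 39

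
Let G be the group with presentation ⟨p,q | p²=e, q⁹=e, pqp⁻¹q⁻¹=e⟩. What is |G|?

Enumerate words in the generators, reducing via the relations: the distinct elements are
  {e, p, q, pq, q², q³, q⁴, q⁵, q⁶, q⁷, q⁸, pq², pq³, pq⁴, pq⁵, pq⁶, pq⁷, pq⁸}.
No further products give new elements, so |G| = 18.

Answer: 18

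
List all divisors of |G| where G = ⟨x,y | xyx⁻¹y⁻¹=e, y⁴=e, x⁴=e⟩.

|G| = 16 = 2⁴. By Lagrange's theorem the order of any subgroup divides 16; the divisors of 16 are 1, 2, 4, 8, 16.

Answer: 1, 2, 4, 8, 16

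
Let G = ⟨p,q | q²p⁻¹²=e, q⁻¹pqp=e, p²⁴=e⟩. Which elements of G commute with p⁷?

⟨p⁷⟩ ⊆ C_G(p⁷) since powers of p⁷ commute with p⁷; so |C_G(p⁷)| ≥ |⟨p⁷⟩| = 24.
By orbit–stabilizer, |C_G(p⁷)| = |G| / |conj. class of p⁷| = 48 / 2 = 24.
The 24 elements commuting with p⁷ are {e, p, p², p³, p⁴, p⁵, p⁶, p⁷, p⁸, p⁹, p¹⁰, p¹¹, p¹², p¹³, p¹⁴, p¹⁵, p¹⁶, p¹⁷, p¹⁸, p¹⁹, p²⁰, p²¹, p²², p²³}.

Answer: {e, p, p², p³, p⁴, p⁵, p⁶, p⁷, p⁸, p⁹, p¹⁰, p¹¹, p¹², p¹³, p¹⁴, p¹⁵, p¹⁶, p¹⁷, p¹⁸, p¹⁹, p²⁰, p²¹, p²², p²³}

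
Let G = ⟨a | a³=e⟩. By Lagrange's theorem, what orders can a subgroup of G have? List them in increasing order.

|G| = 3 = 3. By Lagrange's theorem the order of any subgroup divides 3; the divisors of 3 are 1, 3.

Answer: 1, 3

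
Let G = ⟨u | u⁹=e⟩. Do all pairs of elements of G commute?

G has a single generator, so G is cyclic and hence abelian.

Answer: Yes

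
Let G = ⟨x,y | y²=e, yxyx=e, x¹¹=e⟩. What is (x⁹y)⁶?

Compute successive powers of (x⁹y), reducing at each step:
  (x⁹y)²: (x⁹y) · x⁹ = y;   y · y = e
  (x⁹y)³: e · x⁹ = x⁹;   (x⁹) · y = x⁹y
  (x⁹y)⁴: (x⁹y) · x⁹ = y;   y · y = e
  (x⁹y)⁵: e · x⁹ = x⁹;   (x⁹) · y = x⁹y
  (x⁹y)⁶: (x⁹y) · x⁹ = y;   y · y = e

Answer: e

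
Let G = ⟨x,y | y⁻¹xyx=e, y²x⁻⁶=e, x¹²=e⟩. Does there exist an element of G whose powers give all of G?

Every cyclic group is abelian. But x·y = xy while y·x = x⁵y⁻¹, so x·y ≠ y·x and G is not abelian. Hence G is not cyclic.

Answer: No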